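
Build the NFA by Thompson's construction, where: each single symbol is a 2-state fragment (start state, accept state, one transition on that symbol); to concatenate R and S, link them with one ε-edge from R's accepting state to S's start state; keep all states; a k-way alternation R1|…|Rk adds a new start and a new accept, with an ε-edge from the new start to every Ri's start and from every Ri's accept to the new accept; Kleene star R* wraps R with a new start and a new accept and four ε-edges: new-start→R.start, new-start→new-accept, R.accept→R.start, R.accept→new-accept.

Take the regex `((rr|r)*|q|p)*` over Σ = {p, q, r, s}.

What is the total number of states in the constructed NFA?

Bottom-up over the parse tree:
Each of the 5 symbol leaves contributes a 2-state fragment.
  rr = 4 states
  rr|r = 8 states
  (rr|r)* = 10 states
  (rr|r)*|q|p = 16 states
  ((rr|r)*|q|p)* = 18 states

18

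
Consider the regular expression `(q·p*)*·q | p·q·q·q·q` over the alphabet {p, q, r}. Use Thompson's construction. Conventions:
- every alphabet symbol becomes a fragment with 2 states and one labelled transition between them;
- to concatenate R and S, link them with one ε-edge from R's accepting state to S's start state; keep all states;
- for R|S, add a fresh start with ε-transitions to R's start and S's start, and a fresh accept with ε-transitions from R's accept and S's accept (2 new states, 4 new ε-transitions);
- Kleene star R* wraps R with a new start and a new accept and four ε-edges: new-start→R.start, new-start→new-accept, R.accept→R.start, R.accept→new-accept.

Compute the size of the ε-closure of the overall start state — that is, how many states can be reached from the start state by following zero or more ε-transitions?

6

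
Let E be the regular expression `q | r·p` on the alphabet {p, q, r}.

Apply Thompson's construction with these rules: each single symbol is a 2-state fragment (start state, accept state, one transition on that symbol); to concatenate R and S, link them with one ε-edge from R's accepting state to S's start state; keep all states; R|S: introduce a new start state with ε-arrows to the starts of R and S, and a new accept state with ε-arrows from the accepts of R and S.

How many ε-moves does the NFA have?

5

Bottom-up over the parse tree:
Each of the 3 symbol leaves contributes 0 ε-transitions.
  r·p — 1 ε-transition
  q | r·p — 5 ε-transitions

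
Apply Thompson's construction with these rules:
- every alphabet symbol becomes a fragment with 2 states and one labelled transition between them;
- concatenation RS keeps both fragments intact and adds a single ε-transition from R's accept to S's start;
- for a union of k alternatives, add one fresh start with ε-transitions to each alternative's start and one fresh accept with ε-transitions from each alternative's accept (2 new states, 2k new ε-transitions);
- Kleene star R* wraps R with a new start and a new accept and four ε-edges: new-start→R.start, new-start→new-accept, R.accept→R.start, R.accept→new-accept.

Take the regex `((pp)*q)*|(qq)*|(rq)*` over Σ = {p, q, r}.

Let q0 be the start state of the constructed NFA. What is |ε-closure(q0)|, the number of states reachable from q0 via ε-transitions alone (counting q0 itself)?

Work bottom-up. For each fragment F, track |ε-closure(F.start)| and whether F's accept lies in that closure (i.e. whether F accepts ε). A single-symbol fragment has closure size 1 and does not accept ε.
  pp → |ε-closure| equals the left operand's closure size = 1 (its accept is not ε-reachable, so the closure stops there)
  (pp)* → new start has ε-edges to the inner start and to the new accept, so |ε-closure| = 2 + 1 = 3
  (pp)*q → |ε-closure| = 3 + 1 = 4 (closure spills across the concat boundary because the left factor accepts ε)
  ((pp)*q)* → the star's fresh start ε-reaches both the body's start and the fresh accept: |ε-closure| = 2 + 4 = 6
  qq → same as the first factor's closure: |ε-closure| = 1
  (qq)* → |ε-closure| = 1 (new start) + 1 (body) + 1 (new accept) = 3
  rq → |ε-closure| equals the left operand's closure size = 1 (its accept is not ε-reachable, so the closure stops there)
  (rq)* → new start has ε-edges to the inner start and to the new accept, so |ε-closure| = 2 + 1 = 3
  ((pp)*q)*|(qq)*|(rq)* → |ε-closure| = 1 (new start) + (6 + 3 + 3) + 1 (new accept, since some branch ε-reaches its own accept) = 14

14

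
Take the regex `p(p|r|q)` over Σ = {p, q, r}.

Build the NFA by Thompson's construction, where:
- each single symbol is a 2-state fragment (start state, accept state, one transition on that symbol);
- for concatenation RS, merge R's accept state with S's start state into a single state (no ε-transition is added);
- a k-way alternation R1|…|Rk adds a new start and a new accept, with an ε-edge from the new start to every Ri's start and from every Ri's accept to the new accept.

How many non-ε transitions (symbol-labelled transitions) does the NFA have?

By structural recursion:
Each of the 4 symbol leaves contributes exactly 1 symbol transition.
  p|r|q : 3 symbol transitions
  p(p|r|q) : 4 symbol transitions

4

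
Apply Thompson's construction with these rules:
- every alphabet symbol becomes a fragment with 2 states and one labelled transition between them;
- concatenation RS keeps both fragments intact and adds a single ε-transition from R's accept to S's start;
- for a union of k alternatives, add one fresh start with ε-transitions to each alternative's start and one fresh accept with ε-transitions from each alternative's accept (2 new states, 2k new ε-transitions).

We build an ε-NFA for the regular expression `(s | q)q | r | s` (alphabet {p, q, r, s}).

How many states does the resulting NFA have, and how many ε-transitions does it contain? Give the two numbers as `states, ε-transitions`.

Per subexpression:
Each of the 5 symbol leaves contributes 2 states and 0 ε-transitions.
  s | q = 6 states, 4 ε-transitions
  (s | q)q = 8 states, 5 ε-transitions
  (s | q)q | r | s = 14 states, 11 ε-transitions

14, 11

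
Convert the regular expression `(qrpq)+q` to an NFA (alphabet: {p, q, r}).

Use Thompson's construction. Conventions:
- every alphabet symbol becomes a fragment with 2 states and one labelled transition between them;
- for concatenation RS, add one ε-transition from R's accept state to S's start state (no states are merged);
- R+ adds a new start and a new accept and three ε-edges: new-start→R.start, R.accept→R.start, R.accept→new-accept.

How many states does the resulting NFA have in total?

12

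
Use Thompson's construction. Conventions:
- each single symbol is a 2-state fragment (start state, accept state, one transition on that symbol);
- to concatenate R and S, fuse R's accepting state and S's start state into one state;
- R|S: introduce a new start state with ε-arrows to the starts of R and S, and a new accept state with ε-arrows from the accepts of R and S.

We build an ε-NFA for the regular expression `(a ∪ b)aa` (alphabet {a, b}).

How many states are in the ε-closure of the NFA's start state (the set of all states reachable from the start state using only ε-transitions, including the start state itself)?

3

Work bottom-up. For each fragment F, track |ε-closure(F.start)| and whether F's accept lies in that closure (i.e. whether F accepts ε). A single-symbol fragment has closure size 1 and does not accept ε.
  a ∪ b → new start ε-reaches every alternative's start; none of them accept ε, so the new accept is not reached: C = 1 + 1 + 1 = 3
  (a ∪ b)aa → same as the first factor's closure: C = 3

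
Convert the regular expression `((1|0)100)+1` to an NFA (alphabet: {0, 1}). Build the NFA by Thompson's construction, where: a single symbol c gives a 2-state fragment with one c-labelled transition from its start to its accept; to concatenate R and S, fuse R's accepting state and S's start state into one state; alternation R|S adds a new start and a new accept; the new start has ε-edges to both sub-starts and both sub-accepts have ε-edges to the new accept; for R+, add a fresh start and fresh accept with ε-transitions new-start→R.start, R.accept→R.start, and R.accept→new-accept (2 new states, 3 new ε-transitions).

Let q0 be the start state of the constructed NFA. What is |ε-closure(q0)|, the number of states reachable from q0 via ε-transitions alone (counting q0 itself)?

Compute the ε-closure size of each fragment's start state recursively; a symbol fragment's start has no outgoing ε-edge, so its closure is just itself (size 1).
  1|0 : |closure| = 1 + 1 + 1 = 3 (the new accept is not ε-reachable since no branch accepts ε)
  (1|0)100 : same as the first factor's closure: |closure| = 3
  ((1|0)100)+ : new start ε-reaches only the body's start; the new accept needs a symbol first: |closure| = 1 + 3 = 4
  ((1|0)100)+1 : same as the first factor's closure: |closure| = 4

4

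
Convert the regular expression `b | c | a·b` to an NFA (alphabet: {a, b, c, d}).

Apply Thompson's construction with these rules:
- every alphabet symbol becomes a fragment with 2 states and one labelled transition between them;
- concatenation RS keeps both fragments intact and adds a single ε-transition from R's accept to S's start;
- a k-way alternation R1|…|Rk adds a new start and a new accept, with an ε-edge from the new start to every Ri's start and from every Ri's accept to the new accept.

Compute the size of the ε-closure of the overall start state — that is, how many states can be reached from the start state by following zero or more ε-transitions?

4

Let C(F) = |ε-closure(F.start)| within fragment F, and note whether F accepts ε. Symbol fragments have C = 1 and do not accept ε. Then:
  a·b → same as the first factor's closure: |ε-closure| = 1
  b | c | a·b → new start ε-reaches every alternative's start; none of them accept ε, so the new accept is not reached: |ε-closure| = 1 + 1 + 1 + 1 = 4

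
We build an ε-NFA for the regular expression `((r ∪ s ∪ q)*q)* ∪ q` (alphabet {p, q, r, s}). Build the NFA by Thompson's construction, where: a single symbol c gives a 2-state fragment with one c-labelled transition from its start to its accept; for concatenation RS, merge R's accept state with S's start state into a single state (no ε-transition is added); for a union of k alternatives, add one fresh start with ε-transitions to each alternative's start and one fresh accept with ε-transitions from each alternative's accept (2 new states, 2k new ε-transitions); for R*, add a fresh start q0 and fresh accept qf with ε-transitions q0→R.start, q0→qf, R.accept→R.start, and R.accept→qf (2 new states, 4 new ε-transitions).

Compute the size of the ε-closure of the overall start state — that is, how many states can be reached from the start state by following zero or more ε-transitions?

Work bottom-up. For each fragment F, track |ε-closure(F.start)| and whether F's accept lies in that closure (i.e. whether F accepts ε). A single-symbol fragment has closure size 1 and does not accept ε.
  r ∪ s ∪ q → |ε-closure| = 1 + 1 + 1 + 1 = 4 (the new accept is not ε-reachable since no branch accepts ε)
  (r ∪ s ∪ q)* → |ε-closure| = 1 (new start) + 4 (body) + 1 (new accept) = 6
  (r ∪ s ∪ q)*q → the left operand accepts ε, so the closure extends into the next operand (the shared merged state is already counted); |ε-closure| = 6 + (1−1) = 6
  ((r ∪ s ∪ q)*q)* → the star's fresh start ε-reaches both the body's start and the fresh accept: |ε-closure| = 2 + 6 = 8
  ((r ∪ s ∪ q)*q)* ∪ q → new start ε-reaches every alternative's start; at least one alternative accepts ε, so the union's new accept is reached too: |ε-closure| = 1 + 8 + 1 + 1 = 11

11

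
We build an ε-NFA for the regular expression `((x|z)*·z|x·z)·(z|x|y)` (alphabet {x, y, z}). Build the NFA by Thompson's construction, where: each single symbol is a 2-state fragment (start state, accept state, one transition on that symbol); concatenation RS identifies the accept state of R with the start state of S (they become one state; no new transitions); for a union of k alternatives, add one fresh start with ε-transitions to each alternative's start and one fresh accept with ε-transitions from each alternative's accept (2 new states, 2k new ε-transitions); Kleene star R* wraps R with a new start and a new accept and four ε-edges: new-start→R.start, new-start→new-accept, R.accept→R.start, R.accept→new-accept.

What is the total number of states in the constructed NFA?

Building bottom-up:
Each of the 8 symbol leaves contributes a 2-state fragment.
  x|z : 6 states
  (x|z)* : 8 states
  (x|z)*·z : 9 states
  x·z : 3 states
  (x|z)*·z|x·z : 14 states
  z|x|y : 8 states
  ((x|z)*·z|x·z)·(z|x|y) : 21 states

21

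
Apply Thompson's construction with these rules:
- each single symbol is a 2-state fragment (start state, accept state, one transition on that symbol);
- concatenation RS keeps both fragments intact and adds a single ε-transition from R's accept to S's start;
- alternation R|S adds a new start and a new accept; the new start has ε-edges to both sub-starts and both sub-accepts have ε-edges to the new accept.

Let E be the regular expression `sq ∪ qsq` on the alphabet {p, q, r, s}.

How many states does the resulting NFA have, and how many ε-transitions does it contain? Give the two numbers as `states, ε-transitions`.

12, 7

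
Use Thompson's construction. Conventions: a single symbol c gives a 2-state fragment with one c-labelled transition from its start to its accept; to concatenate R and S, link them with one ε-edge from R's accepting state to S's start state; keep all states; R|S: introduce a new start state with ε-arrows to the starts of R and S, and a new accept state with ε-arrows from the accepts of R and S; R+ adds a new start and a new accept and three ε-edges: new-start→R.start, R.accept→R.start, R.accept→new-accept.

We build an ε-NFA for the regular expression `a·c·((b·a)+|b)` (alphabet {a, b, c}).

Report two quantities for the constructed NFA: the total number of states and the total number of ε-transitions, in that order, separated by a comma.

Building bottom-up:
Each of the 5 symbol leaves contributes 2 states and 0 ε-transitions.
  b·a → 4 states, 1 ε-transition
  (b·a)+ → 6 states, 4 ε-transitions
  (b·a)+|b → 10 states, 8 ε-transitions
  a·c·((b·a)+|b) → 14 states, 10 ε-transitions

14, 10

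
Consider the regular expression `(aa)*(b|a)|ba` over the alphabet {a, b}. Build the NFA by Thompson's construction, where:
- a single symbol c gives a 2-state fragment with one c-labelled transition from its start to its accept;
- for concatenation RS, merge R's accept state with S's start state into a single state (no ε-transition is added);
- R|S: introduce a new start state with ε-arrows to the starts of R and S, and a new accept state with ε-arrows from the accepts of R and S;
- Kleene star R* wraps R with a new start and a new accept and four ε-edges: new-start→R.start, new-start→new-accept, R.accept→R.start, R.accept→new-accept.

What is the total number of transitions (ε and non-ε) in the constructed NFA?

18

Recursing over subexpressions:
Each of the 6 symbol leaves contributes 1 transition (1 symbol, 0 ε).
  aa — 2 transitions (2 symbol, 0 ε)
  (aa)* — 6 transitions (2 symbol, 4 ε)
  b|a — 6 transitions (2 symbol, 4 ε)
  (aa)*(b|a) — 12 transitions (4 symbol, 8 ε)
  ba — 2 transitions (2 symbol, 0 ε)
  (aa)*(b|a)|ba — 18 transitions (6 symbol, 12 ε)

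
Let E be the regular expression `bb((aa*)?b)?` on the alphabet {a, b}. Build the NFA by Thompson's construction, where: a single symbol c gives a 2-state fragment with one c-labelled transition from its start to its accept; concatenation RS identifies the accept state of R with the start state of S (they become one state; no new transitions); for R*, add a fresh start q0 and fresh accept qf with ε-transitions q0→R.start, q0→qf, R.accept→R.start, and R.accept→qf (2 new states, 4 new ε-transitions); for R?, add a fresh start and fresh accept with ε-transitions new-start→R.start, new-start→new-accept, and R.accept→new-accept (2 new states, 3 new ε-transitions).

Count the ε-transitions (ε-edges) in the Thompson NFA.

10

Bottom-up over the parse tree:
Each of the 5 symbol leaves contributes 0 ε-transitions.
  a* — 4 ε-transitions
  aa* — 4 ε-transitions
  (aa*)? — 7 ε-transitions
  (aa*)?b — 7 ε-transitions
  ((aa*)?b)? — 10 ε-transitions
  bb((aa*)?b)? — 10 ε-transitions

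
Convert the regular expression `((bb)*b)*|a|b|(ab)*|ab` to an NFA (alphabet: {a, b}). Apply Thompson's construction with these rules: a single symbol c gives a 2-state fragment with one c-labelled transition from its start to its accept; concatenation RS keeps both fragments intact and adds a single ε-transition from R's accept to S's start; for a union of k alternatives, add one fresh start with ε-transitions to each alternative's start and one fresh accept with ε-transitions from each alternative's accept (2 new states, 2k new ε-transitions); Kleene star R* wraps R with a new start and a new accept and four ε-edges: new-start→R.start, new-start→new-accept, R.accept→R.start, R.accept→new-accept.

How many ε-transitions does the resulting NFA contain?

26

Recursing over subexpressions:
Each of the 9 symbol leaves contributes 0 ε-transitions.
  bb = 1 ε-transition
  (bb)* = 5 ε-transitions
  (bb)*b = 6 ε-transitions
  ((bb)*b)* = 10 ε-transitions
  ab = 1 ε-transition
  (ab)* = 5 ε-transitions
  ab = 1 ε-transition
  ((bb)*b)*|a|b|(ab)*|ab = 26 ε-transitions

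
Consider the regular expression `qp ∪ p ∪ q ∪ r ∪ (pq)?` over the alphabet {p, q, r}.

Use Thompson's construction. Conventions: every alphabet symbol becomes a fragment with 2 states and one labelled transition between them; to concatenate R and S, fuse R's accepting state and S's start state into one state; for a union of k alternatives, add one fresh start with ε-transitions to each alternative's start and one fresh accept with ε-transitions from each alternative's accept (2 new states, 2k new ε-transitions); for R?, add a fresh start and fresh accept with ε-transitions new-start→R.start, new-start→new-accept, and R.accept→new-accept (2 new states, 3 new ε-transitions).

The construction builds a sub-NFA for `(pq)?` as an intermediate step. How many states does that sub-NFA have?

Fragment for `(pq)?`:
Each of the 2 symbol leaves contributes a 2-state fragment.
  pq — 3 states
  (pq)? — 5 states

5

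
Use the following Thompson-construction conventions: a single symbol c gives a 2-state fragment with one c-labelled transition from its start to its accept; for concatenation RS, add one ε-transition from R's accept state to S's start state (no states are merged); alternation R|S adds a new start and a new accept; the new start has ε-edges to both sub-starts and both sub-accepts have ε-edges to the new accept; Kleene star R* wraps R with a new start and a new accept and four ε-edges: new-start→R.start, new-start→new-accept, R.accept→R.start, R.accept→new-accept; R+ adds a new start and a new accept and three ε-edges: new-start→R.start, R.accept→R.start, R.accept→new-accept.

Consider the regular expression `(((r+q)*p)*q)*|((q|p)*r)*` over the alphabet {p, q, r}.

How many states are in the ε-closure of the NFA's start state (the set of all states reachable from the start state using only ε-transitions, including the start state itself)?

Work bottom-up. For each fragment F, track |ε-closure(F.start)| and whether F's accept lies in that closure (i.e. whether F accepts ε). A single-symbol fragment has closure size 1 and does not accept ε.
  r+ — |ε-closure| = 1 + 1 = 2 (the body doesn't accept ε, so the new accept is not reached)
  r+q — same as the first factor's closure: |ε-closure| = 2
  (r+q)* — the star's fresh start ε-reaches both the body's start and the fresh accept: |ε-closure| = 2 + 2 = 4
  (r+q)*p — the left operand accepts ε, so the closure extends into the next operand (via the concat ε-link); |ε-closure| = 4 + 1 = 5
  ((r+q)*p)* — the star's fresh start ε-reaches both the body's start and the fresh accept: |ε-closure| = 2 + 5 = 7
  ((r+q)*p)*q — the left operand accepts ε, so the closure extends into the next operand (via the concat ε-link); |ε-closure| = 7 + 1 = 8
  (((r+q)*p)*q)* — new start has ε-edges to the inner start and to the new accept, so |ε-closure| = 2 + 8 = 10
  q|p — new start ε-reaches every alternative's start; none of them accept ε, so the new accept is not reached: |ε-closure| = 1 + 1 + 1 = 3
  (q|p)* — new start has ε-edges to the inner start and to the new accept, so |ε-closure| = 2 + 3 = 5
  (q|p)*r — |ε-closure| = 5 + 1 = 6 (closure spills across the concat boundary because the left factor accepts ε)
  ((q|p)*r)* — |ε-closure| = 1 (new start) + 6 (body) + 1 (new accept) = 8
  (((r+q)*p)*q)*|((q|p)*r)* — new start ε-reaches every alternative's start; at least one alternative accepts ε, so the union's new accept is reached too: |ε-closure| = 1 + 10 + 8 + 1 = 20

20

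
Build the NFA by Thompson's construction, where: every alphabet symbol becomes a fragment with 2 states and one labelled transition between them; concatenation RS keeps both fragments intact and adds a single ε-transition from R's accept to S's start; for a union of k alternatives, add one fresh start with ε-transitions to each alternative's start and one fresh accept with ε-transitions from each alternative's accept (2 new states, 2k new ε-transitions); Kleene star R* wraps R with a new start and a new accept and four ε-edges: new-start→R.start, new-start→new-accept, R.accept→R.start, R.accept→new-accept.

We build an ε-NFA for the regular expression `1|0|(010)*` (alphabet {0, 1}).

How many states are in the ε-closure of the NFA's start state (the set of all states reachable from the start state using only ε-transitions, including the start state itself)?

7

Work bottom-up. For each fragment F, track |ε-closure(F.start)| and whether F's accept lies in that closure (i.e. whether F accepts ε). A single-symbol fragment has closure size 1 and does not accept ε.
  010 : same as the first factor's closure: |closure| = 1
  (010)* : the star's fresh start ε-reaches both the body's start and the fresh accept: |closure| = 2 + 1 = 3
  1|0|(010)* : |closure| = 1 (new start) + (1 + 1 + 3) + 1 (new accept, since some branch ε-reaches its own accept) = 7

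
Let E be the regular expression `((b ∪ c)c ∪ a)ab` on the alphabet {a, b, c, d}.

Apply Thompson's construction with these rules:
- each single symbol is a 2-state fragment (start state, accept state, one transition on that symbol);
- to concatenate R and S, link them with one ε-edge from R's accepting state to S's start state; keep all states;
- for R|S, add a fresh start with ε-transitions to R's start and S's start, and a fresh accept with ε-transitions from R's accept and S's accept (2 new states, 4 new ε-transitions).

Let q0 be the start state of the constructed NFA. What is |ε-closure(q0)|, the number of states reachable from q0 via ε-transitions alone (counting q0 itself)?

Work bottom-up. For each fragment F, track |ε-closure(F.start)| and whether F's accept lies in that closure (i.e. whether F accepts ε). A single-symbol fragment has closure size 1 and does not accept ε.
  b ∪ c — new start ε-reaches every alternative's start; none of them accept ε, so the new accept is not reached: C = 1 + 1 + 1 = 3
  (b ∪ c)c — same as the first factor's closure: C = 3
  (b ∪ c)c ∪ a — C = 1 + 3 + 1 = 5 (the new accept is not ε-reachable since no branch accepts ε)
  ((b ∪ c)c ∪ a)ab — same as the first factor's closure: C = 5

5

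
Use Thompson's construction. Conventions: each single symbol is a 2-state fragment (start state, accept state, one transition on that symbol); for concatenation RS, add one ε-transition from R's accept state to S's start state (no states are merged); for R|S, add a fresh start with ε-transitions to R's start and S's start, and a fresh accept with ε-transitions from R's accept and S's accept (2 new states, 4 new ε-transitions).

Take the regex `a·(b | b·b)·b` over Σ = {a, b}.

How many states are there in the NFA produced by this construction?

12

Recursing over subexpressions:
Each of the 5 symbol leaves contributes a 2-state fragment.
  b·b = 4 states
  b | b·b = 8 states
  a·(b | b·b)·b = 12 states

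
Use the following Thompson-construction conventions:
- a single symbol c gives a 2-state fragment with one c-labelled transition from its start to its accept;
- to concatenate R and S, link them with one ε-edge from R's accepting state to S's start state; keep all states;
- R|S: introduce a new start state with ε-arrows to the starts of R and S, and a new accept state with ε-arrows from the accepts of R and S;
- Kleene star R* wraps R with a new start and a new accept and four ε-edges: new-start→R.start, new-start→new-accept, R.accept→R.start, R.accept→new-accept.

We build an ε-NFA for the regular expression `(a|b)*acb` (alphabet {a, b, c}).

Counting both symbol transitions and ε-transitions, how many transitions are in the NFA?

Building bottom-up:
Each of the 5 symbol leaves contributes 1 transition (1 symbol, 0 ε).
  a|b — 6 transitions (2 symbol, 4 ε)
  (a|b)* — 10 transitions (2 symbol, 8 ε)
  (a|b)*acb — 16 transitions (5 symbol, 11 ε)

16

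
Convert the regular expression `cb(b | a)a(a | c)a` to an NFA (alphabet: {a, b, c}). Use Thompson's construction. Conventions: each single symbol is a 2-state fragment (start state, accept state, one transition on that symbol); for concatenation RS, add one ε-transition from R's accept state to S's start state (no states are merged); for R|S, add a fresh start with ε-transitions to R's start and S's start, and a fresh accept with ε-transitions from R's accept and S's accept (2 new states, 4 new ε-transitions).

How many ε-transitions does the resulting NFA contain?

By structural recursion:
Each of the 8 symbol leaves contributes 0 ε-transitions.
  b | a → 4 ε-transitions
  a | c → 4 ε-transitions
  cb(b | a)a(a | c)a → 13 ε-transitions

13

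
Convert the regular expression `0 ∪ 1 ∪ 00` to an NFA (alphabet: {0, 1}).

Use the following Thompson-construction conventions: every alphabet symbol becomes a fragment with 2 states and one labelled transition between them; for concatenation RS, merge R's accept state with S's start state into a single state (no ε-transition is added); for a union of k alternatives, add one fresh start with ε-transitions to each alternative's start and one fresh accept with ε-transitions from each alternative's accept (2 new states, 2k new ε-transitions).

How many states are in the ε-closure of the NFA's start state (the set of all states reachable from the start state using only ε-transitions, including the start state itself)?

4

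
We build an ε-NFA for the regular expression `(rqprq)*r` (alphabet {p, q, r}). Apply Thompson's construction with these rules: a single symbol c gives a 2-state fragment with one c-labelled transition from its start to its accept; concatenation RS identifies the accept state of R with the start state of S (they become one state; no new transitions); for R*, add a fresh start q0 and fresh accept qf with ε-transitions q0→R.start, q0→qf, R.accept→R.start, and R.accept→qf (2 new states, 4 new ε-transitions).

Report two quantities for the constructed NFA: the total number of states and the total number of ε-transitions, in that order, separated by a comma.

By structural recursion:
Each of the 6 symbol leaves contributes 2 states and 0 ε-transitions.
  rqprq = 6 states, 0 ε-transitions
  (rqprq)* = 8 states, 4 ε-transitions
  (rqprq)*r = 9 states, 4 ε-transitions

9, 4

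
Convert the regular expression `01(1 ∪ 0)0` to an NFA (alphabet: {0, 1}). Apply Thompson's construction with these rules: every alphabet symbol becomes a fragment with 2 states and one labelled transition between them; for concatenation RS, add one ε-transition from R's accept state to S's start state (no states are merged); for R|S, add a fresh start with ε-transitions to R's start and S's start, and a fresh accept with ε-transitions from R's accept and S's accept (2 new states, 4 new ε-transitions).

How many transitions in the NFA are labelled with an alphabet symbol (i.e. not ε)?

5

By structural recursion:
Each of the 5 symbol leaves contributes exactly 1 symbol transition.
  1 ∪ 0 : 2 symbol transitions
  01(1 ∪ 0)0 : 5 symbol transitions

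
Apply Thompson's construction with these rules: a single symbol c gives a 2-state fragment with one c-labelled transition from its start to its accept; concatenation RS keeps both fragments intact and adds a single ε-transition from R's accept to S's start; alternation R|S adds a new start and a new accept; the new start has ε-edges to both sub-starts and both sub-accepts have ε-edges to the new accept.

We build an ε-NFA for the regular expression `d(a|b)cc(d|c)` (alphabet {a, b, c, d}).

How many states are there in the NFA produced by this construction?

18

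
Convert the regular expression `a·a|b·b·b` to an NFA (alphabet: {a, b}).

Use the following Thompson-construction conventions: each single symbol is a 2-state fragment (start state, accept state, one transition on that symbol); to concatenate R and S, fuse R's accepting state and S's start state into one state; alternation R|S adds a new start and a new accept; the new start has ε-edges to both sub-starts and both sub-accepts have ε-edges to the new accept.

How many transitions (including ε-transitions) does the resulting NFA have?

By structural recursion:
Each of the 5 symbol leaves contributes 1 transition (1 symbol, 0 ε).
  a·a → 2 transitions (2 symbol, 0 ε)
  b·b·b → 3 transitions (3 symbol, 0 ε)
  a·a|b·b·b → 9 transitions (5 symbol, 4 ε)

9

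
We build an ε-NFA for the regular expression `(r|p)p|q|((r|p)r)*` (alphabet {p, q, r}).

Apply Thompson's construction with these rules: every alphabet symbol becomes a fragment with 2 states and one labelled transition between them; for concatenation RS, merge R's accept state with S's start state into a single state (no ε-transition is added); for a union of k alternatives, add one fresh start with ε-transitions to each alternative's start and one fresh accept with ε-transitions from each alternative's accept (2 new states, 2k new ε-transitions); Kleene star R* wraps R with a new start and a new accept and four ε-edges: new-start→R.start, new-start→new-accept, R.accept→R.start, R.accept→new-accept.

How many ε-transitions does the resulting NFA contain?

Bottom-up over the parse tree:
Each of the 7 symbol leaves contributes 0 ε-transitions.
  r|p → 4 ε-transitions
  (r|p)p → 4 ε-transitions
  r|p → 4 ε-transitions
  (r|p)r → 4 ε-transitions
  ((r|p)r)* → 8 ε-transitions
  (r|p)p|q|((r|p)r)* → 18 ε-transitions

18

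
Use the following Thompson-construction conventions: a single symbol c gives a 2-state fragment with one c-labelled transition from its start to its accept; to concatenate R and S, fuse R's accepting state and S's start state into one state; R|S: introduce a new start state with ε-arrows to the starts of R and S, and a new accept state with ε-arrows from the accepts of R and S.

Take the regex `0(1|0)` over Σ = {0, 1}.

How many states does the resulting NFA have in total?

Bottom-up over the parse tree:
Each of the 3 symbol leaves contributes a 2-state fragment.
  1|0 → 6 states
  0(1|0) → 7 states

7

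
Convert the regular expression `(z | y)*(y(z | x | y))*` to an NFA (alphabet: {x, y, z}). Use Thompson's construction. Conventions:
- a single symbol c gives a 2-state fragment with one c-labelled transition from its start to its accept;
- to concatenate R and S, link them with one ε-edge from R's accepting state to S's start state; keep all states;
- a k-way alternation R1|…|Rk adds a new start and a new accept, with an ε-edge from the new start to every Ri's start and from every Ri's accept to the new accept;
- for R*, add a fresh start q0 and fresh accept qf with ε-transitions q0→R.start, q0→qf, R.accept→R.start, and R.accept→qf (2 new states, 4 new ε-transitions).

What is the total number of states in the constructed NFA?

Recursing over subexpressions:
Each of the 6 symbol leaves contributes a 2-state fragment.
  z | y : 6 states
  (z | y)* : 8 states
  z | x | y : 8 states
  y(z | x | y) : 10 states
  (y(z | x | y))* : 12 states
  (z | y)*(y(z | x | y))* : 20 states

20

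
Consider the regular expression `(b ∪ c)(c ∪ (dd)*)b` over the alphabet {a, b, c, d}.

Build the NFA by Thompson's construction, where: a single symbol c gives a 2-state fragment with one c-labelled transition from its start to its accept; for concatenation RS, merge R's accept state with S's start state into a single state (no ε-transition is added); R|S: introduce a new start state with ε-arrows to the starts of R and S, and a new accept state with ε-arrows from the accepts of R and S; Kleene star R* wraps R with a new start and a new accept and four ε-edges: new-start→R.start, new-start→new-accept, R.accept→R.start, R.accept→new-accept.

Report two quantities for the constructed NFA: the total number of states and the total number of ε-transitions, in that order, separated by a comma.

15, 12

Recursing over subexpressions:
Each of the 6 symbol leaves contributes 2 states and 0 ε-transitions.
  b ∪ c : 6 states, 4 ε-transitions
  dd : 3 states, 0 ε-transitions
  (dd)* : 5 states, 4 ε-transitions
  c ∪ (dd)* : 9 states, 8 ε-transitions
  (b ∪ c)(c ∪ (dd)*)b : 15 states, 12 ε-transitions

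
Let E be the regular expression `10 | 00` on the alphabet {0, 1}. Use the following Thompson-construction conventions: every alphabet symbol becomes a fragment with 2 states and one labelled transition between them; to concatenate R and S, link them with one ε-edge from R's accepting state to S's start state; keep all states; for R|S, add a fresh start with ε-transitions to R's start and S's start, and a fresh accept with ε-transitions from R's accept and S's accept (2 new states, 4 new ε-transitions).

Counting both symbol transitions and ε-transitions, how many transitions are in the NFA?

10

Per subexpression:
Each of the 4 symbol leaves contributes 1 transition (1 symbol, 0 ε).
  10 — 3 transitions (2 symbol, 1 ε)
  00 — 3 transitions (2 symbol, 1 ε)
  10 | 00 — 10 transitions (4 symbol, 6 ε)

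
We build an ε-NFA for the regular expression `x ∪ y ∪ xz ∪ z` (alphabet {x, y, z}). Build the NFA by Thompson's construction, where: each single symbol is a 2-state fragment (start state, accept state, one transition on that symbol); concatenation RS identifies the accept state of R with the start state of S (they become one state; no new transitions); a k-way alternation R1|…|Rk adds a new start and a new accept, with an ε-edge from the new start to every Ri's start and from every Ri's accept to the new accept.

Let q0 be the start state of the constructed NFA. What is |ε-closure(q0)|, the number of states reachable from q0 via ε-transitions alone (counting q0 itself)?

5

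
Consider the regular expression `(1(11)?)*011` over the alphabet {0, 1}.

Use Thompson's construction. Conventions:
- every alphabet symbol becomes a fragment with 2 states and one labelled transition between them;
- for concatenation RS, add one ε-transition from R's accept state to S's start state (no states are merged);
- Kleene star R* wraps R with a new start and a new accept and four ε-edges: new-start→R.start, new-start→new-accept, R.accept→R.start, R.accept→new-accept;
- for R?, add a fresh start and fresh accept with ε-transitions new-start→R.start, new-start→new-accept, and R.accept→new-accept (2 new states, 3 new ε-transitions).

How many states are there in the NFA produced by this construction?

16

By structural recursion:
Each of the 6 symbol leaves contributes a 2-state fragment.
  11 = 4 states
  (11)? = 6 states
  1(11)? = 8 states
  (1(11)?)* = 10 states
  (1(11)?)*011 = 16 states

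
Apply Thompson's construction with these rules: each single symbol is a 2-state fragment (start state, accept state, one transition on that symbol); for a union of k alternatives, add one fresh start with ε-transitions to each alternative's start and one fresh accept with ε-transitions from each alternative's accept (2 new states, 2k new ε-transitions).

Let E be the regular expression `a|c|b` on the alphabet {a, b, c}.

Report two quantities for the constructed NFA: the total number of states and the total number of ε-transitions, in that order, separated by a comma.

Recursing over subexpressions:
Each of the 3 symbol leaves contributes 2 states and 0 ε-transitions.
  a|c|b : 8 states, 6 ε-transitions

8, 6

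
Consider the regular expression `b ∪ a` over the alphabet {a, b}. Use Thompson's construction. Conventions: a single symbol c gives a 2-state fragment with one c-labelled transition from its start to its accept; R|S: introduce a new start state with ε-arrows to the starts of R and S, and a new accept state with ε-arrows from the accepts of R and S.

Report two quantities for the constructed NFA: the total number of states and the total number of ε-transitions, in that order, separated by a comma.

6, 4

Recursing over subexpressions:
Each of the 2 symbol leaves contributes 2 states and 0 ε-transitions.
  b ∪ a → 6 states, 4 ε-transitions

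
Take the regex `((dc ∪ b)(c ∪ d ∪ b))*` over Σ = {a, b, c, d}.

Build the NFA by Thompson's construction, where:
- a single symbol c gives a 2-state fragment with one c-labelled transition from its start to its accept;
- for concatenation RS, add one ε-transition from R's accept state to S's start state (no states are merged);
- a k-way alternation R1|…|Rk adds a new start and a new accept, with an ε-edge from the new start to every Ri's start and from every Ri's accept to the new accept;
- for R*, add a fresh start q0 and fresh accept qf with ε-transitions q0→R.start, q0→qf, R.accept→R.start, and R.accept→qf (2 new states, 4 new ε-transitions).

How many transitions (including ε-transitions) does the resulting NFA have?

Bottom-up over the parse tree:
Each of the 6 symbol leaves contributes 1 transition (1 symbol, 0 ε).
  dc : 3 transitions (2 symbol, 1 ε)
  dc ∪ b : 8 transitions (3 symbol, 5 ε)
  c ∪ d ∪ b : 9 transitions (3 symbol, 6 ε)
  (dc ∪ b)(c ∪ d ∪ b) : 18 transitions (6 symbol, 12 ε)
  ((dc ∪ b)(c ∪ d ∪ b))* : 22 transitions (6 symbol, 16 ε)

22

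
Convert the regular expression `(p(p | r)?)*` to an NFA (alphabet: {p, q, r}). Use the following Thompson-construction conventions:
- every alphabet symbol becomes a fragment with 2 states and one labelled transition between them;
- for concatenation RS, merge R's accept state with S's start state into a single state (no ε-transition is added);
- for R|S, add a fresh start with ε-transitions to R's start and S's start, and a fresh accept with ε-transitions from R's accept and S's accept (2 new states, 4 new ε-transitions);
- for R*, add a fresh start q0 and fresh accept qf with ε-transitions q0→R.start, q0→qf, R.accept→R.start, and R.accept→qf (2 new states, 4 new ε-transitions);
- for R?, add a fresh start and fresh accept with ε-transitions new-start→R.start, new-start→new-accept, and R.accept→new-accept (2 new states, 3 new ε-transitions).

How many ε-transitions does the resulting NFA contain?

11

Building bottom-up:
Each of the 3 symbol leaves contributes 0 ε-transitions.
  p | r — 4 ε-transitions
  (p | r)? — 7 ε-transitions
  p(p | r)? — 7 ε-transitions
  (p(p | r)?)* — 11 ε-transitions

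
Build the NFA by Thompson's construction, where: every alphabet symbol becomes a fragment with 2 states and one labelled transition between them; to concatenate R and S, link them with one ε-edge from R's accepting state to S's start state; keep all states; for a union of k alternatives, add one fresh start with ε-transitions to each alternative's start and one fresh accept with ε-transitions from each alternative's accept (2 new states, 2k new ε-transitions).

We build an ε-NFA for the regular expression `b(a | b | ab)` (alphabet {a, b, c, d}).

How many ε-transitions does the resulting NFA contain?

Building bottom-up:
Each of the 5 symbol leaves contributes 0 ε-transitions.
  ab : 1 ε-transition
  a | b | ab : 7 ε-transitions
  b(a | b | ab) : 8 ε-transitions

8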